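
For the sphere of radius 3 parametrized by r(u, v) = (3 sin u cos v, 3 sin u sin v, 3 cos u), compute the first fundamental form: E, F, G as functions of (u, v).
E = 9;  F = 0;  G = 9*sin(u)^2

Compute partials: r_u = (3*cos(u)*cos(v), 3*sin(v)*cos(u), -3*sin(u)), r_v = (-3*sin(u)*sin(v), 3*sin(u)*cos(v), 0). Then
  E = r_u · r_u = 9,
  F = r_u · r_v = 0,
  G = r_v · r_v = 9*sin(u)^2.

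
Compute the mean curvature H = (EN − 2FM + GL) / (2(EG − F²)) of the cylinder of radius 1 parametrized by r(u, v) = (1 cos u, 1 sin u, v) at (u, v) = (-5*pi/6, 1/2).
H = -1/2

With E = 1, F = 0, G = 1, L = -1, M = 0, N = 0, assemble
  H = (EN − 2FM + GL) / (2(EG − F²)) = -1/2.
At (u, v) = (-5*pi/6, 1/2): H = -1/2.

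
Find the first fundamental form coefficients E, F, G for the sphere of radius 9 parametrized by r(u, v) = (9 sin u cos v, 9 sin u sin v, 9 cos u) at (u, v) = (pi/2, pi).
E = 81;  F = 0;  G = 81

Partials: r_u = (9*cos(u)*cos(v), 9*sin(v)*cos(u), -9*sin(u)), r_v = (-9*sin(u)*sin(v), 9*sin(u)*cos(v), 0). As functions of (u, v):
  E = r_u · r_u = 81,
  F = r_u · r_v = 0,
  G = r_v · r_v = 81*sin(u)^2.
Evaluating at (u, v) = (pi/2, pi): E = 81, F = 0, G = 81.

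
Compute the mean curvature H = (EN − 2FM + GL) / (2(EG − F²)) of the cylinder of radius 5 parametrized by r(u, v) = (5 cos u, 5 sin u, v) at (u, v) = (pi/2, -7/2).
H = -1/10

With E = 25, F = 0, G = 1, L = -5, M = 0, N = 0, assemble
  H = (EN − 2FM + GL) / (2(EG − F²)) = -1/10.
At (u, v) = (pi/2, -7/2): H = -1/10.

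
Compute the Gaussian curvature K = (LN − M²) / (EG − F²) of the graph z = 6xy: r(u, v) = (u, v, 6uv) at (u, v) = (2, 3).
K = -36/219961

Coefficients of the first fundamental form: E = 36*v^2 + 1, F = 36*u*v, G = 36*u^2 + 1.
Coefficients of the second fundamental form: L = 0, M = 6/sqrt(36*u^2 + 36*v^2 + 1), N = 0.
Assemble K = (LN − M²)/(EG − F²) = -36/(1296*u^4 + 2592*u^2*v^2 + 72*u^2 + 1296*v^4 + 72*v^2 + 1). At (u, v) = (2, 3): K = -36/219961.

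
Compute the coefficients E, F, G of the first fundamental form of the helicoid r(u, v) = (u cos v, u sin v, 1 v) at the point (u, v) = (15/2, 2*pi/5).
E = 1;  F = 0;  G = 229/4

Partials: r_u = (cos(v), sin(v), 0), r_v = (-u*sin(v), u*cos(v), 1). As functions of (u, v):
  E = r_u · r_u = 1,
  F = r_u · r_v = 0,
  G = r_v · r_v = u^2 + 1.
Evaluating at (u, v) = (15/2, 2*pi/5): E = 1, F = 0, G = 229/4.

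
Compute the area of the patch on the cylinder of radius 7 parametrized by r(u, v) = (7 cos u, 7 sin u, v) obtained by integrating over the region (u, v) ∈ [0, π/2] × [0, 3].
Area = 21*pi/2

Area = ∫∫ √(EG − F²) du dv with √(EG − F²) = 7. Integrating over [0, π/2] × [0, 3] gives 21*pi/2.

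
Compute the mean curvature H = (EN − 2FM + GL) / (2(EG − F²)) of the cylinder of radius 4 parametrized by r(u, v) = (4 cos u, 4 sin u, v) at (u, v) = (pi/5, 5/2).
H = -1/8

With E = 16, F = 0, G = 1, L = -4, M = 0, N = 0, assemble
  H = (EN − 2FM + GL) / (2(EG − F²)) = -1/8.
At (u, v) = (pi/5, 5/2): H = -1/8.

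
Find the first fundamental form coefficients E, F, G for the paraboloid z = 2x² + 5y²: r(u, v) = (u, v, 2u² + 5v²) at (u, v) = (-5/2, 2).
E = 101;  F = -200;  G = 401

Partials: r_u = (1, 0, 4*u), r_v = (0, 1, 10*v). As functions of (u, v):
  E = r_u · r_u = 16*u^2 + 1,
  F = r_u · r_v = 40*u*v,
  G = r_v · r_v = 100*v^2 + 1.
Evaluating at (u, v) = (-5/2, 2): E = 101, F = -200, G = 401.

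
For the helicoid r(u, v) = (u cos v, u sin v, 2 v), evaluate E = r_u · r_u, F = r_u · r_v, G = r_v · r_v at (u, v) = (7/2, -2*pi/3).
E = 1;  F = 0;  G = 65/4

Partials: r_u = (cos(v), sin(v), 0), r_v = (-u*sin(v), u*cos(v), 2). As functions of (u, v):
  E = r_u · r_u = 1,
  F = r_u · r_v = 0,
  G = r_v · r_v = u^2 + 4.
Evaluating at (u, v) = (7/2, -2*pi/3): E = 1, F = 0, G = 65/4.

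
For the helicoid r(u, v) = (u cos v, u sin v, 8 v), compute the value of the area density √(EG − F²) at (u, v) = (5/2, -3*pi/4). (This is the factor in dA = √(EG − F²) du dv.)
√(EG − F²)|_{(5/2, -3*pi/4)} = sqrt(281)/2

E = 1, F = 0, G = u^2 + 64, so EG − F² = u^2 + 64. Taking the positive square root: √(EG − F²) = sqrt(u^2 + 64). At (u, v) = (5/2, -3*pi/4): sqrt(281)/2.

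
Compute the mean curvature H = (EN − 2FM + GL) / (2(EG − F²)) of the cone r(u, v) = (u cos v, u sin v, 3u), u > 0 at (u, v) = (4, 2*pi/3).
H = 3*sqrt(10)/80

With E = 10, F = 0, G = u^2, L = 0, M = 0, N = 3*sqrt(10)*u^2/(10*Abs(u)), assemble
  H = (EN − 2FM + GL) / (2(EG − F²)) = 3*sqrt(10)/(20*Abs(u)).
At (u, v) = (4, 2*pi/3): H = 3*sqrt(10)/80.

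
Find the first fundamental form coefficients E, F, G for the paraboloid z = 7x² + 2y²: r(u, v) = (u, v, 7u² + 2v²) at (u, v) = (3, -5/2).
E = 1765;  F = -420;  G = 101

Partials: r_u = (1, 0, 14*u), r_v = (0, 1, 4*v). As functions of (u, v):
  E = r_u · r_u = 196*u^2 + 1,
  F = r_u · r_v = 56*u*v,
  G = r_v · r_v = 16*v^2 + 1.
Evaluating at (u, v) = (3, -5/2): E = 1765, F = -420, G = 101.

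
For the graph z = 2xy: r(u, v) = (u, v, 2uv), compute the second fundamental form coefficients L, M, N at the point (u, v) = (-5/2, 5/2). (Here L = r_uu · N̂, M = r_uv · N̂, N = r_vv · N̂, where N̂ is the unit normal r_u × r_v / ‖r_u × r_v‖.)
L = 0;  M = 2*sqrt(51)/51;  N = 0

Compute the unit normal N̂(u, v) = (-2*v/sqrt(4*u^2 + 4*v^2 + 1), -2*u/sqrt(4*u^2 + 4*v^2 + 1), 1/sqrt(4*u^2 + 4*v^2 + 1)), and the second partials r_uu, r_uv, r_vv. Take dot products:
  L(u, v) = r_uu · N̂ = 0,
  M(u, v) = r_uv · N̂ = 2/sqrt(4*u^2 + 4*v^2 + 1),
  N(u, v) = r_vv · N̂ = 0.
Evaluating at (u, v) = (-5/2, 5/2):
  L = 0, M = 2*sqrt(51)/51, N = 0.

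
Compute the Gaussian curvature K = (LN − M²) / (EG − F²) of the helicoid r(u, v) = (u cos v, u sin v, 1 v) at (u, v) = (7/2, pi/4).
K = -16/2809

Coefficients of the first fundamental form: E = 1, F = 0, G = u^2 + 1.
Coefficients of the second fundamental form: L = 0, M = -1/sqrt(u^2 + 1), N = 0.
Assemble K = (LN − M²)/(EG − F²) = -1/(u^2 + 1)^2. At (u, v) = (7/2, pi/4): K = -16/2809.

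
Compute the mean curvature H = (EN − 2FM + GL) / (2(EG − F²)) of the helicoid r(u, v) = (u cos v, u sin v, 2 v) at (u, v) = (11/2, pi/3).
H = 0

With E = 1, F = 0, G = u^2 + 4, L = 0, M = -2/sqrt(u^2 + 4), N = 0, assemble
  H = (EN − 2FM + GL) / (2(EG − F²)) = 0.
At (u, v) = (11/2, pi/3): H = 0.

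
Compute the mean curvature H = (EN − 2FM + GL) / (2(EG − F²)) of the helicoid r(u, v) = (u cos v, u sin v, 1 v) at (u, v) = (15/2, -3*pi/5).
H = 0

With E = 1, F = 0, G = u^2 + 1, L = 0, M = -1/sqrt(u^2 + 1), N = 0, assemble
  H = (EN − 2FM + GL) / (2(EG − F²)) = 0.
At (u, v) = (15/2, -3*pi/5): H = 0.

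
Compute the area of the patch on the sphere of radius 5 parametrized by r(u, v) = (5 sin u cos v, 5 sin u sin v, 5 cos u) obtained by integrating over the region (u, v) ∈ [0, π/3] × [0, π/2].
Area = 25*pi/4

Area = ∫∫ √(EG − F²) du dv with √(EG − F²) = 25*Abs(sin(u)). Integrating over [0, π/3] × [0, π/2] gives 25*pi/4.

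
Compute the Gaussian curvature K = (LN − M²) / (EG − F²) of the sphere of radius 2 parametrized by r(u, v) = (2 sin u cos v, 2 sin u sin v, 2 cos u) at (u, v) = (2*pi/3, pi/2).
K = 1/4

Coefficients of the first fundamental form: E = 4, F = 0, G = 4*sin(u)^2.
Coefficients of the second fundamental form: L = -2*sin(u)/Abs(sin(u)), M = 0, N = -2*sin(u)^3/Abs(sin(u)).
Assemble K = (LN − M²)/(EG − F²) = 1/4. At (u, v) = (2*pi/3, pi/2): K = 1/4.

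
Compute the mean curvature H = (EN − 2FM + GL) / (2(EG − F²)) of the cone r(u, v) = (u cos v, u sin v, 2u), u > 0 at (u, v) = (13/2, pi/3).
H = 2*sqrt(5)/65

With E = 5, F = 0, G = u^2, L = 0, M = 0, N = 2*sqrt(5)*u^2/(5*Abs(u)), assemble
  H = (EN − 2FM + GL) / (2(EG − F²)) = sqrt(5)/(5*Abs(u)).
At (u, v) = (13/2, pi/3): H = 2*sqrt(5)/65.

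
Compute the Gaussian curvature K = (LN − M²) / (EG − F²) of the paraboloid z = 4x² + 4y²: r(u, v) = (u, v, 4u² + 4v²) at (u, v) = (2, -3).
K = 64/693889

Coefficients of the first fundamental form: E = 64*u^2 + 1, F = 64*u*v, G = 64*v^2 + 1.
Coefficients of the second fundamental form: L = 8/sqrt(64*u^2 + 64*v^2 + 1), M = 0, N = 8/sqrt(64*u^2 + 64*v^2 + 1).
Assemble K = (LN − M²)/(EG − F²) = 64/(4096*u^4 + 8192*u^2*v^2 + 128*u^2 + 4096*v^4 + 128*v^2 + 1). At (u, v) = (2, -3): K = 64/693889.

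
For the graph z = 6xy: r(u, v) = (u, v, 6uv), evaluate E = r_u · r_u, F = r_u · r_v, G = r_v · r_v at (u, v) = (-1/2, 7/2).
E = 442;  F = -63;  G = 10

Partials: r_u = (1, 0, 6*v), r_v = (0, 1, 6*u). As functions of (u, v):
  E = r_u · r_u = 36*v^2 + 1,
  F = r_u · r_v = 36*u*v,
  G = r_v · r_v = 36*u^2 + 1.
Evaluating at (u, v) = (-1/2, 7/2): E = 442, F = -63, G = 10.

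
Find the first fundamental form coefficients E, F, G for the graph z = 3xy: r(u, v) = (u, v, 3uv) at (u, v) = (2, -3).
E = 82;  F = -54;  G = 37

Partials: r_u = (1, 0, 3*v), r_v = (0, 1, 3*u). As functions of (u, v):
  E = r_u · r_u = 9*v^2 + 1,
  F = r_u · r_v = 9*u*v,
  G = r_v · r_v = 9*u^2 + 1.
Evaluating at (u, v) = (2, -3): E = 82, F = -54, G = 37.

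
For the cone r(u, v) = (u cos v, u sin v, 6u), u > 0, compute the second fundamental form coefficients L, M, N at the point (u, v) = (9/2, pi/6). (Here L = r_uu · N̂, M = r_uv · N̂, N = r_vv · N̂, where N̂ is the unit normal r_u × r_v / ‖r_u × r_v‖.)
L = 0;  M = 0;  N = 27*sqrt(37)/37

Compute the unit normal N̂(u, v) = (-6*sqrt(37)*u*cos(v)/(37*Abs(u)), -6*sqrt(37)*u*sin(v)/(37*Abs(u)), sqrt(37)*u/(37*Abs(u))), and the second partials r_uu, r_uv, r_vv. Take dot products:
  L(u, v) = r_uu · N̂ = 0,
  M(u, v) = r_uv · N̂ = 0,
  N(u, v) = r_vv · N̂ = 6*sqrt(37)*u^2/(37*Abs(u)).
Evaluating at (u, v) = (9/2, pi/6):
  L = 0, M = 0, N = 27*sqrt(37)/37.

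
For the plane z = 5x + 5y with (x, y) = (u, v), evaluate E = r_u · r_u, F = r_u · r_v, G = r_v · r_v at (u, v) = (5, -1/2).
E = 26;  F = 25;  G = 26

Partials: r_u = (1, 0, 5), r_v = (0, 1, 5). As functions of (u, v):
  E = r_u · r_u = 26,
  F = r_u · r_v = 25,
  G = r_v · r_v = 26.
Evaluating at (u, v) = (5, -1/2): E = 26, F = 25, G = 26.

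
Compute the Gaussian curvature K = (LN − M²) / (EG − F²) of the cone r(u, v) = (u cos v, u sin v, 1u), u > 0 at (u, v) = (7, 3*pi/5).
K = 0

Coefficients of the first fundamental form: E = 2, F = 0, G = u^2.
Coefficients of the second fundamental form: L = 0, M = 0, N = sqrt(2)*u^2/(2*Abs(u)).
Assemble K = (LN − M²)/(EG − F²) = 0. At (u, v) = (7, 3*pi/5): K = 0.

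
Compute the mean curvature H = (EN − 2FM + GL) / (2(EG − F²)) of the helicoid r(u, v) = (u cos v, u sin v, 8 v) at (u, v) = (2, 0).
H = 0

With E = 1, F = 0, G = u^2 + 64, L = 0, M = -8/sqrt(u^2 + 64), N = 0, assemble
  H = (EN − 2FM + GL) / (2(EG − F²)) = 0.
At (u, v) = (2, 0): H = 0.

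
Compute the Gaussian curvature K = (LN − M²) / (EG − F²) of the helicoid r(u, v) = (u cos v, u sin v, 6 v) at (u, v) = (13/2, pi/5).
K = -576/97969

Coefficients of the first fundamental form: E = 1, F = 0, G = u^2 + 36.
Coefficients of the second fundamental form: L = 0, M = -6/sqrt(u^2 + 36), N = 0.
Assemble K = (LN − M²)/(EG − F²) = -36/(u^2 + 36)^2. At (u, v) = (13/2, pi/5): K = -576/97969.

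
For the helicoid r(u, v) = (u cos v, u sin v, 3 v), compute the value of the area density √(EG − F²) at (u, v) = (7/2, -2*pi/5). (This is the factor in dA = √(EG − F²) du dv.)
√(EG − F²)|_{(7/2, -2*pi/5)} = sqrt(85)/2

E = 1, F = 0, G = u^2 + 9, so EG − F² = u^2 + 9. Taking the positive square root: √(EG − F²) = sqrt(u^2 + 9). At (u, v) = (7/2, -2*pi/5): sqrt(85)/2.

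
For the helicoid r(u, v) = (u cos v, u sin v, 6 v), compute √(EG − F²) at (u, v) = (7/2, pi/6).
√(EG − F²)|_{(7/2, pi/6)} = sqrt(193)/2

E = 1, F = 0, G = u^2 + 36; EG − F² = u^2 + 36; √(EG − F²) = sqrt(u^2 + 36). At the given point: sqrt(193)/2.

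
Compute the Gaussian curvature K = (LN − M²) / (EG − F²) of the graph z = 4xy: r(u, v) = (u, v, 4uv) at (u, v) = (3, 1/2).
K = -16/22201

Coefficients of the first fundamental form: E = 16*v^2 + 1, F = 16*u*v, G = 16*u^2 + 1.
Coefficients of the second fundamental form: L = 0, M = 4/sqrt(16*u^2 + 16*v^2 + 1), N = 0.
Assemble K = (LN − M²)/(EG − F²) = -16/(256*u^4 + 512*u^2*v^2 + 32*u^2 + 256*v^4 + 32*v^2 + 1). At (u, v) = (3, 1/2): K = -16/22201.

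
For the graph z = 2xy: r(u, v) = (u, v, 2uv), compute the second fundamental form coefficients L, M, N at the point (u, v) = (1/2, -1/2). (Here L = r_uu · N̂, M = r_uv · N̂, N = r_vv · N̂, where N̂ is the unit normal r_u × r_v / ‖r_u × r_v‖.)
L = 0;  M = 2*sqrt(3)/3;  N = 0

Compute the unit normal N̂(u, v) = (-2*v/sqrt(4*u^2 + 4*v^2 + 1), -2*u/sqrt(4*u^2 + 4*v^2 + 1), 1/sqrt(4*u^2 + 4*v^2 + 1)), and the second partials r_uu, r_uv, r_vv. Take dot products:
  L(u, v) = r_uu · N̂ = 0,
  M(u, v) = r_uv · N̂ = 2/sqrt(4*u^2 + 4*v^2 + 1),
  N(u, v) = r_vv · N̂ = 0.
Evaluating at (u, v) = (1/2, -1/2):
  L = 0, M = 2*sqrt(3)/3, N = 0.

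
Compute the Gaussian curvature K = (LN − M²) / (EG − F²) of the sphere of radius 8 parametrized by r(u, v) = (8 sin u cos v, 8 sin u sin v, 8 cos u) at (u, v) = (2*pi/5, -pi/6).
K = 1/64

Coefficients of the first fundamental form: E = 64, F = 0, G = 64*sin(u)^2.
Coefficients of the second fundamental form: L = -8*sin(u)/Abs(sin(u)), M = 0, N = -8*sin(u)^3/Abs(sin(u)).
Assemble K = (LN − M²)/(EG − F²) = 1/64. At (u, v) = (2*pi/5, -pi/6): K = 1/64.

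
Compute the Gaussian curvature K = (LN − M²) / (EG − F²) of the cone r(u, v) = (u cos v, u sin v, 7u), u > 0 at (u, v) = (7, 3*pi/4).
K = 0

Coefficients of the first fundamental form: E = 50, F = 0, G = u^2.
Coefficients of the second fundamental form: L = 0, M = 0, N = 7*sqrt(2)*u^2/(10*Abs(u)).
Assemble K = (LN − M²)/(EG − F²) = 0. At (u, v) = (7, 3*pi/4): K = 0.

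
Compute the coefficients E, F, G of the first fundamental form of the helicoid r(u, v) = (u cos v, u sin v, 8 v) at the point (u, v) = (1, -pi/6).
E = 1;  F = 0;  G = 65

Partials: r_u = (cos(v), sin(v), 0), r_v = (-u*sin(v), u*cos(v), 8). As functions of (u, v):
  E = r_u · r_u = 1,
  F = r_u · r_v = 0,
  G = r_v · r_v = u^2 + 64.
Evaluating at (u, v) = (1, -pi/6): E = 1, F = 0, G = 65.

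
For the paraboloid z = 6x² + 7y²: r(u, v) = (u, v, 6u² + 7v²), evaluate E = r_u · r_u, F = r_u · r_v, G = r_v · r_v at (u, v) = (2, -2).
E = 577;  F = -672;  G = 785

Partials: r_u = (1, 0, 12*u), r_v = (0, 1, 14*v). As functions of (u, v):
  E = r_u · r_u = 144*u^2 + 1,
  F = r_u · r_v = 168*u*v,
  G = r_v · r_v = 196*v^2 + 1.
Evaluating at (u, v) = (2, -2): E = 577, F = -672, G = 785.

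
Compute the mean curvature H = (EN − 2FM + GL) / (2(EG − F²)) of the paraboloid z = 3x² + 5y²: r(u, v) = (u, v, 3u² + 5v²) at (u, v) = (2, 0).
H = 728*sqrt(145)/21025

With E = 36*u^2 + 1, F = 60*u*v, G = 100*v^2 + 1, L = 6/sqrt(36*u^2 + 100*v^2 + 1), M = 0, N = 10/sqrt(36*u^2 + 100*v^2 + 1), assemble
  H = (EN − 2FM + GL) / (2(EG − F²)) = 4*(45*u^2 + 75*v^2 + 2)/(36*u^2 + 100*v^2 + 1)^(3/2).
At (u, v) = (2, 0): H = 728*sqrt(145)/21025.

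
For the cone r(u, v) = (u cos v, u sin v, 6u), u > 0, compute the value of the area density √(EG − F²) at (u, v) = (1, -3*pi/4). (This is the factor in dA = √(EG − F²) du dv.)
√(EG − F²)|_{(1, -3*pi/4)} = sqrt(37)

E = 37, F = 0, G = u^2, so EG − F² = 37*u^2. Taking the positive square root: √(EG − F²) = sqrt(37)*Abs(u). At (u, v) = (1, -3*pi/4): sqrt(37).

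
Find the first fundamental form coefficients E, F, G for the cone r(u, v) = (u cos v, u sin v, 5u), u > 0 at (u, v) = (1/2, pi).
E = 26;  F = 0;  G = 1/4

Partials: r_u = (cos(v), sin(v), 5), r_v = (-u*sin(v), u*cos(v), 0). As functions of (u, v):
  E = r_u · r_u = 26,
  F = r_u · r_v = 0,
  G = r_v · r_v = u^2.
Evaluating at (u, v) = (1/2, pi): E = 26, F = 0, G = 1/4.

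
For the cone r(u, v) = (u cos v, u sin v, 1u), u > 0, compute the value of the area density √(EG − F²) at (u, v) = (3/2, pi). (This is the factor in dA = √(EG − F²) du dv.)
√(EG − F²)|_{(3/2, pi)} = 3*sqrt(2)/2

E = 2, F = 0, G = u^2, so EG − F² = 2*u^2. Taking the positive square root: √(EG − F²) = sqrt(2)*Abs(u). At (u, v) = (3/2, pi): 3*sqrt(2)/2.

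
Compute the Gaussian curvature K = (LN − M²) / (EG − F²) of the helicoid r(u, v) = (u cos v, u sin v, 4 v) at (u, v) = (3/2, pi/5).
K = -256/5329

Coefficients of the first fundamental form: E = 1, F = 0, G = u^2 + 16.
Coefficients of the second fundamental form: L = 0, M = -4/sqrt(u^2 + 16), N = 0.
Assemble K = (LN − M²)/(EG − F²) = -16/(u^2 + 16)^2. At (u, v) = (3/2, pi/5): K = -256/5329.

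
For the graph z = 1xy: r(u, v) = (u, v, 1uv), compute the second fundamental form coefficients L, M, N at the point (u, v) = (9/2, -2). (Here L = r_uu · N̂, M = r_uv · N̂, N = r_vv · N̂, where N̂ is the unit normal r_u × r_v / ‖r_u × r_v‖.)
L = 0;  M = 2*sqrt(101)/101;  N = 0

Compute the unit normal N̂(u, v) = (-v/sqrt(u^2 + v^2 + 1), -u/sqrt(u^2 + v^2 + 1), 1/sqrt(u^2 + v^2 + 1)), and the second partials r_uu, r_uv, r_vv. Take dot products:
  L(u, v) = r_uu · N̂ = 0,
  M(u, v) = r_uv · N̂ = 1/sqrt(u^2 + v^2 + 1),
  N(u, v) = r_vv · N̂ = 0.
Evaluating at (u, v) = (9/2, -2):
  L = 0, M = 2*sqrt(101)/101, N = 0.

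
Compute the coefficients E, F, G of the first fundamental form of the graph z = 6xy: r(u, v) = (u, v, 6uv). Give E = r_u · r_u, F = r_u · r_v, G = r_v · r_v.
E = 36*v^2 + 1;  F = 36*u*v;  G = 36*u^2 + 1

Compute partials: r_u = (1, 0, 6*v), r_v = (0, 1, 6*u). Then
  E = r_u · r_u = 36*v^2 + 1,
  F = r_u · r_v = 36*u*v,
  G = r_v · r_v = 36*u^2 + 1.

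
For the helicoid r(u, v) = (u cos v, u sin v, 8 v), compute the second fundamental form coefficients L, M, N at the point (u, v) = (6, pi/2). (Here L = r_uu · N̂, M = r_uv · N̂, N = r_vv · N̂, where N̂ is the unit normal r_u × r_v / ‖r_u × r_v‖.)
L = 0;  M = -4/5;  N = 0

Compute the unit normal N̂(u, v) = (8*sin(v)/sqrt(u^2 + 64), -8*cos(v)/sqrt(u^2 + 64), u/sqrt(u^2 + 64)), and the second partials r_uu, r_uv, r_vv. Take dot products:
  L(u, v) = r_uu · N̂ = 0,
  M(u, v) = r_uv · N̂ = -8/sqrt(u^2 + 64),
  N(u, v) = r_vv · N̂ = 0.
Evaluating at (u, v) = (6, pi/2):
  L = 0, M = -4/5, N = 0.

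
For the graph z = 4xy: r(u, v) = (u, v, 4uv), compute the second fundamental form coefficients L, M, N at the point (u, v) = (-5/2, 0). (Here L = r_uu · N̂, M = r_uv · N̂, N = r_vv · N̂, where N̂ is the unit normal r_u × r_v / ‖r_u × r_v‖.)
L = 0;  M = 4*sqrt(101)/101;  N = 0

Compute the unit normal N̂(u, v) = (-4*v/sqrt(16*u^2 + 16*v^2 + 1), -4*u/sqrt(16*u^2 + 16*v^2 + 1), 1/sqrt(16*u^2 + 16*v^2 + 1)), and the second partials r_uu, r_uv, r_vv. Take dot products:
  L(u, v) = r_uu · N̂ = 0,
  M(u, v) = r_uv · N̂ = 4/sqrt(16*u^2 + 16*v^2 + 1),
  N(u, v) = r_vv · N̂ = 0.
Evaluating at (u, v) = (-5/2, 0):
  L = 0, M = 4*sqrt(101)/101, N = 0.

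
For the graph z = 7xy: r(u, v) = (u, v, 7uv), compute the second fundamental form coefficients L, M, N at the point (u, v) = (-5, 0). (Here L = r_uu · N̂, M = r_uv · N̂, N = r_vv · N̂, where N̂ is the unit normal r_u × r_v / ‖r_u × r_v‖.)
L = 0;  M = 7*sqrt(1226)/1226;  N = 0

Compute the unit normal N̂(u, v) = (-7*v/sqrt(49*u^2 + 49*v^2 + 1), -7*u/sqrt(49*u^2 + 49*v^2 + 1), 1/sqrt(49*u^2 + 49*v^2 + 1)), and the second partials r_uu, r_uv, r_vv. Take dot products:
  L(u, v) = r_uu · N̂ = 0,
  M(u, v) = r_uv · N̂ = 7/sqrt(49*u^2 + 49*v^2 + 1),
  N(u, v) = r_vv · N̂ = 0.
Evaluating at (u, v) = (-5, 0):
  L = 0, M = 7*sqrt(1226)/1226, N = 0.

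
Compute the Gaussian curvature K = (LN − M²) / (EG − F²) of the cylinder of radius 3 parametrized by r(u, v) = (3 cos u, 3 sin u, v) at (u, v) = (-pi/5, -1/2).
K = 0

Coefficients of the first fundamental form: E = 9, F = 0, G = 1.
Coefficients of the second fundamental form: L = -3, M = 0, N = 0.
Assemble K = (LN − M²)/(EG − F²) = 0. At (u, v) = (-pi/5, -1/2): K = 0.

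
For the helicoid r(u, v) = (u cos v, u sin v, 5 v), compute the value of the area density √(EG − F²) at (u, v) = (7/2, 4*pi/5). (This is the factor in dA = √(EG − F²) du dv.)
√(EG − F²)|_{(7/2, 4*pi/5)} = sqrt(149)/2

E = 1, F = 0, G = u^2 + 25, so EG − F² = u^2 + 25. Taking the positive square root: √(EG − F²) = sqrt(u^2 + 25). At (u, v) = (7/2, 4*pi/5): sqrt(149)/2.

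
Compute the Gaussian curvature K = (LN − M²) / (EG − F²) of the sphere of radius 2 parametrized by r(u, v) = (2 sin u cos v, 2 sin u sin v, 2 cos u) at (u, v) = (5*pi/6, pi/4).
K = 1/4

Coefficients of the first fundamental form: E = 4, F = 0, G = 4*sin(u)^2.
Coefficients of the second fundamental form: L = -2*sin(u)/Abs(sin(u)), M = 0, N = -2*sin(u)^3/Abs(sin(u)).
Assemble K = (LN − M²)/(EG − F²) = 1/4. At (u, v) = (5*pi/6, pi/4): K = 1/4.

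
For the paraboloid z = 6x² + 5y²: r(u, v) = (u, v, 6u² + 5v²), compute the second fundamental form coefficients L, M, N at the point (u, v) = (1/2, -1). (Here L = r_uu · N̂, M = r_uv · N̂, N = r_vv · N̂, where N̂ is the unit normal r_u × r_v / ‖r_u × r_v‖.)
L = 12*sqrt(137)/137;  M = 0;  N = 10*sqrt(137)/137

Compute the unit normal N̂(u, v) = (-12*u/sqrt(144*u^2 + 100*v^2 + 1), -10*v/sqrt(144*u^2 + 100*v^2 + 1), 1/sqrt(144*u^2 + 100*v^2 + 1)), and the second partials r_uu, r_uv, r_vv. Take dot products:
  L(u, v) = r_uu · N̂ = 12/sqrt(144*u^2 + 100*v^2 + 1),
  M(u, v) = r_uv · N̂ = 0,
  N(u, v) = r_vv · N̂ = 10/sqrt(144*u^2 + 100*v^2 + 1).
Evaluating at (u, v) = (1/2, -1):
  L = 12*sqrt(137)/137, M = 0, N = 10*sqrt(137)/137.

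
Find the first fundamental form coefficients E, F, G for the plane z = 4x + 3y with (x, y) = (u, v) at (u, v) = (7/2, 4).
E = 17;  F = 12;  G = 10

Partials: r_u = (1, 0, 4), r_v = (0, 1, 3). As functions of (u, v):
  E = r_u · r_u = 17,
  F = r_u · r_v = 12,
  G = r_v · r_v = 10.
Evaluating at (u, v) = (7/2, 4): E = 17, F = 12, G = 10.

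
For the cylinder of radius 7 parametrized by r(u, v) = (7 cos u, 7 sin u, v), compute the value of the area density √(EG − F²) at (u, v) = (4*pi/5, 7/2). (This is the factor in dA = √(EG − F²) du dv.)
√(EG − F²)|_{(4*pi/5, 7/2)} = 7

E = 49, F = 0, G = 1, so EG − F² = 49. Taking the positive square root: √(EG − F²) = 7. At (u, v) = (4*pi/5, 7/2): 7.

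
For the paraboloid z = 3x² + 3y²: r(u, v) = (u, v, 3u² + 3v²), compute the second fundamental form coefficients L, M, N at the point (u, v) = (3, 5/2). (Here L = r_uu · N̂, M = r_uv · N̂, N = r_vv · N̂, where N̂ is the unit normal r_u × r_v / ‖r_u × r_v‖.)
L = 3*sqrt(22)/55;  M = 0;  N = 3*sqrt(22)/55

Compute the unit normal N̂(u, v) = (-6*u/sqrt(36*u^2 + 36*v^2 + 1), -6*v/sqrt(36*u^2 + 36*v^2 + 1), 1/sqrt(36*u^2 + 36*v^2 + 1)), and the second partials r_uu, r_uv, r_vv. Take dot products:
  L(u, v) = r_uu · N̂ = 6/sqrt(36*u^2 + 36*v^2 + 1),
  M(u, v) = r_uv · N̂ = 0,
  N(u, v) = r_vv · N̂ = 6/sqrt(36*u^2 + 36*v^2 + 1).
Evaluating at (u, v) = (3, 5/2):
  L = 3*sqrt(22)/55, M = 0, N = 3*sqrt(22)/55.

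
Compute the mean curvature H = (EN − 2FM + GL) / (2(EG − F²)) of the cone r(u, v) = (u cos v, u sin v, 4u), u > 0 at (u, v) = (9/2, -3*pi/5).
H = 4*sqrt(17)/153

With E = 17, F = 0, G = u^2, L = 0, M = 0, N = 4*sqrt(17)*u^2/(17*Abs(u)), assemble
  H = (EN − 2FM + GL) / (2(EG − F²)) = 2*sqrt(17)/(17*Abs(u)).
At (u, v) = (9/2, -3*pi/5): H = 4*sqrt(17)/153.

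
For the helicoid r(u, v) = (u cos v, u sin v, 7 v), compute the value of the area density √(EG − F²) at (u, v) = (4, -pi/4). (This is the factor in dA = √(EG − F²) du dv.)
√(EG − F²)|_{(4, -pi/4)} = sqrt(65)

E = 1, F = 0, G = u^2 + 49, so EG − F² = u^2 + 49. Taking the positive square root: √(EG − F²) = sqrt(u^2 + 49). At (u, v) = (4, -pi/4): sqrt(65).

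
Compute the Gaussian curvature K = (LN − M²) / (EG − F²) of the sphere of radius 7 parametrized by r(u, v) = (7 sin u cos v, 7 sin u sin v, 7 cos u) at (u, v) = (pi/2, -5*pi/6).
K = 1/49

Coefficients of the first fundamental form: E = 49, F = 0, G = 49*sin(u)^2.
Coefficients of the second fundamental form: L = -7*sin(u)/Abs(sin(u)), M = 0, N = -7*sin(u)^3/Abs(sin(u)).
Assemble K = (LN − M²)/(EG − F²) = 1/49. At (u, v) = (pi/2, -5*pi/6): K = 1/49.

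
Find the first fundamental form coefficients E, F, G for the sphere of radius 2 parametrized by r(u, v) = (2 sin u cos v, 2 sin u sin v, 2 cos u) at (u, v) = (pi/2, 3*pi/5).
E = 4;  F = 0;  G = 4

Partials: r_u = (2*cos(u)*cos(v), 2*sin(v)*cos(u), -2*sin(u)), r_v = (-2*sin(u)*sin(v), 2*sin(u)*cos(v), 0). As functions of (u, v):
  E = r_u · r_u = 4,
  F = r_u · r_v = 0,
  G = r_v · r_v = 4*sin(u)^2.
Evaluating at (u, v) = (pi/2, 3*pi/5): E = 4, F = 0, G = 4.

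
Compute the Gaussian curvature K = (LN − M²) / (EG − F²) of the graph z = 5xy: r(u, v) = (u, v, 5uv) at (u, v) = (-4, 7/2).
K = -400/8003241

Coefficients of the first fundamental form: E = 25*v^2 + 1, F = 25*u*v, G = 25*u^2 + 1.
Coefficients of the second fundamental form: L = 0, M = 5/sqrt(25*u^2 + 25*v^2 + 1), N = 0.
Assemble K = (LN − M²)/(EG − F²) = -25/(625*u^4 + 1250*u^2*v^2 + 50*u^2 + 625*v^4 + 50*v^2 + 1). At (u, v) = (-4, 7/2): K = -400/8003241.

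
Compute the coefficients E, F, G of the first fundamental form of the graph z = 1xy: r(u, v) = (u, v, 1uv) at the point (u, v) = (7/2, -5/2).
E = 29/4;  F = -35/4;  G = 53/4

Partials: r_u = (1, 0, v), r_v = (0, 1, u). As functions of (u, v):
  E = r_u · r_u = v^2 + 1,
  F = r_u · r_v = u*v,
  G = r_v · r_v = u^2 + 1.
Evaluating at (u, v) = (7/2, -5/2): E = 29/4, F = -35/4, G = 53/4.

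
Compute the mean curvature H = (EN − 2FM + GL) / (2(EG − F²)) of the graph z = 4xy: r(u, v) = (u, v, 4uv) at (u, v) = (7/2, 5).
H = -1120*sqrt(597)/356409

With E = 16*v^2 + 1, F = 16*u*v, G = 16*u^2 + 1, L = 0, M = 4/sqrt(16*u^2 + 16*v^2 + 1), N = 0, assemble
  H = (EN − 2FM + GL) / (2(EG − F²)) = -64*u*v/(16*u^2 + 16*v^2 + 1)^(3/2).
At (u, v) = (7/2, 5): H = -1120*sqrt(597)/356409.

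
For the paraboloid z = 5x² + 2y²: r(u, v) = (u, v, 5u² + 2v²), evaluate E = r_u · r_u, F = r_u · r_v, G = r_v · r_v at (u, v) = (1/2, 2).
E = 26;  F = 40;  G = 65

Partials: r_u = (1, 0, 10*u), r_v = (0, 1, 4*v). As functions of (u, v):
  E = r_u · r_u = 100*u^2 + 1,
  F = r_u · r_v = 40*u*v,
  G = r_v · r_v = 16*v^2 + 1.
Evaluating at (u, v) = (1/2, 2): E = 26, F = 40, G = 65.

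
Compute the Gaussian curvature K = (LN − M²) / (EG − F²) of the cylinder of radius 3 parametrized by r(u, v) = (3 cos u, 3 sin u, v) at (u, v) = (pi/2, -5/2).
K = 0

Coefficients of the first fundamental form: E = 9, F = 0, G = 1.
Coefficients of the second fundamental form: L = -3, M = 0, N = 0.
Assemble K = (LN − M²)/(EG − F²) = 0. At (u, v) = (pi/2, -5/2): K = 0.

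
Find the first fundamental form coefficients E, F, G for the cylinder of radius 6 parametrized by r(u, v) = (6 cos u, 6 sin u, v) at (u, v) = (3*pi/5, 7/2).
E = 36;  F = 0;  G = 1

Partials: r_u = (-6*sin(u), 6*cos(u), 0), r_v = (0, 0, 1). As functions of (u, v):
  E = r_u · r_u = 36,
  F = r_u · r_v = 0,
  G = r_v · r_v = 1.
Evaluating at (u, v) = (3*pi/5, 7/2): E = 36, F = 0, G = 1.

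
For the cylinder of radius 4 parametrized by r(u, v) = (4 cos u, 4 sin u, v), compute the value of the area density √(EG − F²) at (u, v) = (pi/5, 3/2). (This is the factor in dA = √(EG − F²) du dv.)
√(EG − F²)|_{(pi/5, 3/2)} = 4

E = 16, F = 0, G = 1, so EG − F² = 16. Taking the positive square root: √(EG − F²) = 4. At (u, v) = (pi/5, 3/2): 4.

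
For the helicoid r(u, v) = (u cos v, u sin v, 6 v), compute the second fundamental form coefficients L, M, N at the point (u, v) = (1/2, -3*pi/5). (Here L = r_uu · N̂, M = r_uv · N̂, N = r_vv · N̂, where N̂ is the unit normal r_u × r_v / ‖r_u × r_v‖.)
L = 0;  M = -12*sqrt(145)/145;  N = 0

Compute the unit normal N̂(u, v) = (6*sin(v)/sqrt(u^2 + 36), -6*cos(v)/sqrt(u^2 + 36), u/sqrt(u^2 + 36)), and the second partials r_uu, r_uv, r_vv. Take dot products:
  L(u, v) = r_uu · N̂ = 0,
  M(u, v) = r_uv · N̂ = -6/sqrt(u^2 + 36),
  N(u, v) = r_vv · N̂ = 0.
Evaluating at (u, v) = (1/2, -3*pi/5):
  L = 0, M = -12*sqrt(145)/145, N = 0.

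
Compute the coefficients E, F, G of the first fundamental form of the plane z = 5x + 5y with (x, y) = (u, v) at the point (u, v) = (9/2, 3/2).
E = 26;  F = 25;  G = 26

Partials: r_u = (1, 0, 5), r_v = (0, 1, 5). As functions of (u, v):
  E = r_u · r_u = 26,
  F = r_u · r_v = 25,
  G = r_v · r_v = 26.
Evaluating at (u, v) = (9/2, 3/2): E = 26, F = 25, G = 26.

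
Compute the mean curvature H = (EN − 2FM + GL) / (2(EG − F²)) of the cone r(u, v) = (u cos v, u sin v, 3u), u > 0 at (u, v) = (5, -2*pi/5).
H = 3*sqrt(10)/100

With E = 10, F = 0, G = u^2, L = 0, M = 0, N = 3*sqrt(10)*u^2/(10*Abs(u)), assemble
  H = (EN − 2FM + GL) / (2(EG − F²)) = 3*sqrt(10)/(20*Abs(u)).
At (u, v) = (5, -2*pi/5): H = 3*sqrt(10)/100.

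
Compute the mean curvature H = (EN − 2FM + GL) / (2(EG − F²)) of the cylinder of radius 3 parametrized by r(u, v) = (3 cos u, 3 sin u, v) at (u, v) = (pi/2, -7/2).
H = -1/6

With E = 9, F = 0, G = 1, L = -3, M = 0, N = 0, assemble
  H = (EN − 2FM + GL) / (2(EG − F²)) = -1/6.
At (u, v) = (pi/2, -7/2): H = -1/6.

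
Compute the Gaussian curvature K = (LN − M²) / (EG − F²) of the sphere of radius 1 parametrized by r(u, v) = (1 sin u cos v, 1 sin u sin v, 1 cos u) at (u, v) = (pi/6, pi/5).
K = 1

Coefficients of the first fundamental form: E = 1, F = 0, G = sin(u)^2.
Coefficients of the second fundamental form: L = -sin(u)/Abs(sin(u)), M = 0, N = -sin(u)^3/Abs(sin(u)).
Assemble K = (LN − M²)/(EG − F²) = 1. At (u, v) = (pi/6, pi/5): K = 1.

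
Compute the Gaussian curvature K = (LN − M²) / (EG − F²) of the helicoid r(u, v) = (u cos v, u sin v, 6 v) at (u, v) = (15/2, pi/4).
K = -64/15129

Coefficients of the first fundamental form: E = 1, F = 0, G = u^2 + 36.
Coefficients of the second fundamental form: L = 0, M = -6/sqrt(u^2 + 36), N = 0.
Assemble K = (LN − M²)/(EG − F²) = -36/(u^2 + 36)^2. At (u, v) = (15/2, pi/4): K = -64/15129.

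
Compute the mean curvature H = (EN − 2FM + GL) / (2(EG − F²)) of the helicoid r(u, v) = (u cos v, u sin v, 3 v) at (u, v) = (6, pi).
H = 0

With E = 1, F = 0, G = u^2 + 9, L = 0, M = -3/sqrt(u^2 + 9), N = 0, assemble
  H = (EN − 2FM + GL) / (2(EG − F²)) = 0.
At (u, v) = (6, pi): H = 0.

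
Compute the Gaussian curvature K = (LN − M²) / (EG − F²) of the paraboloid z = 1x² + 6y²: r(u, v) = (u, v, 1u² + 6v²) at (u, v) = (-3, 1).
K = 24/32761

Coefficients of the first fundamental form: E = 4*u^2 + 1, F = 24*u*v, G = 144*v^2 + 1.
Coefficients of the second fundamental form: L = 2/sqrt(4*u^2 + 144*v^2 + 1), M = 0, N = 12/sqrt(4*u^2 + 144*v^2 + 1).
Assemble K = (LN − M²)/(EG − F²) = 24/(16*u^4 + 1152*u^2*v^2 + 8*u^2 + 20736*v^4 + 288*v^2 + 1). At (u, v) = (-3, 1): K = 24/32761.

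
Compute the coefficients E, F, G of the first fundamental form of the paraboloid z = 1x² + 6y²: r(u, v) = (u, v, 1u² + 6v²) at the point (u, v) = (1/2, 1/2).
E = 2;  F = 6;  G = 37

Partials: r_u = (1, 0, 2*u), r_v = (0, 1, 12*v). As functions of (u, v):
  E = r_u · r_u = 4*u^2 + 1,
  F = r_u · r_v = 24*u*v,
  G = r_v · r_v = 144*v^2 + 1.
Evaluating at (u, v) = (1/2, 1/2): E = 2, F = 6, G = 37.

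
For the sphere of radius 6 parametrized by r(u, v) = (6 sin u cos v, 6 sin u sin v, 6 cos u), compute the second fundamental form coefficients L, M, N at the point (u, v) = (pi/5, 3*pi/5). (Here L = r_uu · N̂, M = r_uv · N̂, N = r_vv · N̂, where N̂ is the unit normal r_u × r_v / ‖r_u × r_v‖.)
L = -6;  M = 0;  N = -15/4 + 3*sqrt(5)/4

Compute the unit normal N̂(u, v) = (sin(u)^2*cos(v)/Abs(sin(u)), sin(u)^2*sin(v)/Abs(sin(u)), sin(2*u)/(2*Abs(sin(u)))), and the second partials r_uu, r_uv, r_vv. Take dot products:
  L(u, v) = r_uu · N̂ = -6*sin(u)/Abs(sin(u)),
  M(u, v) = r_uv · N̂ = 0,
  N(u, v) = r_vv · N̂ = -6*sin(u)^3/Abs(sin(u)).
Evaluating at (u, v) = (pi/5, 3*pi/5):
  L = -6, M = 0, N = -15/4 + 3*sqrt(5)/4.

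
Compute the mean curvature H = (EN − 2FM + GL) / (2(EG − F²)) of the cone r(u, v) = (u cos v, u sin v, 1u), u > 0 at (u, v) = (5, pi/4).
H = sqrt(2)/20

With E = 2, F = 0, G = u^2, L = 0, M = 0, N = sqrt(2)*u^2/(2*Abs(u)), assemble
  H = (EN − 2FM + GL) / (2(EG − F²)) = sqrt(2)/(4*Abs(u)).
At (u, v) = (5, pi/4): H = sqrt(2)/20.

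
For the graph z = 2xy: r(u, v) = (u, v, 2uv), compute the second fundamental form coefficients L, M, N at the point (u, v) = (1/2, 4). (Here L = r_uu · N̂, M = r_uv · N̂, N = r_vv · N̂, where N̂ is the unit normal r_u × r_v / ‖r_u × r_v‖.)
L = 0;  M = sqrt(66)/33;  N = 0

Compute the unit normal N̂(u, v) = (-2*v/sqrt(4*u^2 + 4*v^2 + 1), -2*u/sqrt(4*u^2 + 4*v^2 + 1), 1/sqrt(4*u^2 + 4*v^2 + 1)), and the second partials r_uu, r_uv, r_vv. Take dot products:
  L(u, v) = r_uu · N̂ = 0,
  M(u, v) = r_uv · N̂ = 2/sqrt(4*u^2 + 4*v^2 + 1),
  N(u, v) = r_vv · N̂ = 0.
Evaluating at (u, v) = (1/2, 4):
  L = 0, M = sqrt(66)/33, N = 0.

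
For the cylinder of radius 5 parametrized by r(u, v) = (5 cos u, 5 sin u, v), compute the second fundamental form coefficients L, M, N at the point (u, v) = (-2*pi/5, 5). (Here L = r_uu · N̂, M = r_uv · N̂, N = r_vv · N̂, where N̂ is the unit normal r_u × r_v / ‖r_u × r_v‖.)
L = -5;  M = 0;  N = 0

Compute the unit normal N̂(u, v) = (cos(u), sin(u), 0), and the second partials r_uu, r_uv, r_vv. Take dot products:
  L(u, v) = r_uu · N̂ = -5,
  M(u, v) = r_uv · N̂ = 0,
  N(u, v) = r_vv · N̂ = 0.
Evaluating at (u, v) = (-2*pi/5, 5):
  L = -5, M = 0, N = 0.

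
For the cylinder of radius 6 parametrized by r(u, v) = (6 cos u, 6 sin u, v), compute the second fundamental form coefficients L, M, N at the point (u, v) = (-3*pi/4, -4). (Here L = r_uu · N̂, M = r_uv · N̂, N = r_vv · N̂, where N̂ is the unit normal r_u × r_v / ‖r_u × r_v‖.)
L = -6;  M = 0;  N = 0

Compute the unit normal N̂(u, v) = (cos(u), sin(u), 0), and the second partials r_uu, r_uv, r_vv. Take dot products:
  L(u, v) = r_uu · N̂ = -6,
  M(u, v) = r_uv · N̂ = 0,
  N(u, v) = r_vv · N̂ = 0.
Evaluating at (u, v) = (-3*pi/4, -4):
  L = -6, M = 0, N = 0.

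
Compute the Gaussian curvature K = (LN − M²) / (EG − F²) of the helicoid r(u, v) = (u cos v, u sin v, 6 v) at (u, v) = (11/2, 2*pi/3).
K = -576/70225

Coefficients of the first fundamental form: E = 1, F = 0, G = u^2 + 36.
Coefficients of the second fundamental form: L = 0, M = -6/sqrt(u^2 + 36), N = 0.
Assemble K = (LN − M²)/(EG − F²) = -36/(u^2 + 36)^2. At (u, v) = (11/2, 2*pi/3): K = -576/70225.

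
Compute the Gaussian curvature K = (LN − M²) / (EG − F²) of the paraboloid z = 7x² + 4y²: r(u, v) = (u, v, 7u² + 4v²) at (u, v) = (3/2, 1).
K = 28/64009

Coefficients of the first fundamental form: E = 196*u^2 + 1, F = 112*u*v, G = 64*v^2 + 1.
Coefficients of the second fundamental form: L = 14/sqrt(196*u^2 + 64*v^2 + 1), M = 0, N = 8/sqrt(196*u^2 + 64*v^2 + 1).
Assemble K = (LN − M²)/(EG − F²) = 112/(38416*u^4 + 25088*u^2*v^2 + 392*u^2 + 4096*v^4 + 128*v^2 + 1). At (u, v) = (3/2, 1): K = 28/64009.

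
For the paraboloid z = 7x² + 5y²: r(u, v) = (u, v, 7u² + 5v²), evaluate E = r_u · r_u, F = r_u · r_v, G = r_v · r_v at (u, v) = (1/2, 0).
E = 50;  F = 0;  G = 1

Partials: r_u = (1, 0, 14*u), r_v = (0, 1, 10*v). As functions of (u, v):
  E = r_u · r_u = 196*u^2 + 1,
  F = r_u · r_v = 140*u*v,
  G = r_v · r_v = 100*v^2 + 1.
Evaluating at (u, v) = (1/2, 0): E = 50, F = 0, G = 1.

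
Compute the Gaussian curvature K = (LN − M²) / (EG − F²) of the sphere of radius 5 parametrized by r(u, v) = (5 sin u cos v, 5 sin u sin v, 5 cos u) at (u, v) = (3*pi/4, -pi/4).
K = 1/25

Coefficients of the first fundamental form: E = 25, F = 0, G = 25*sin(u)^2.
Coefficients of the second fundamental form: L = -5*sin(u)/Abs(sin(u)), M = 0, N = -5*sin(u)^3/Abs(sin(u)).
Assemble K = (LN − M²)/(EG − F²) = 1/25. At (u, v) = (3*pi/4, -pi/4): K = 1/25.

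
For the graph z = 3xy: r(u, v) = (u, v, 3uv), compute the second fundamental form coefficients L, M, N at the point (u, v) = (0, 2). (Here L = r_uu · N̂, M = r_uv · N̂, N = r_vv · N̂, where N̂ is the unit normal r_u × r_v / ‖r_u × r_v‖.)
L = 0;  M = 3*sqrt(37)/37;  N = 0

Compute the unit normal N̂(u, v) = (-3*v/sqrt(9*u^2 + 9*v^2 + 1), -3*u/sqrt(9*u^2 + 9*v^2 + 1), 1/sqrt(9*u^2 + 9*v^2 + 1)), and the second partials r_uu, r_uv, r_vv. Take dot products:
  L(u, v) = r_uu · N̂ = 0,
  M(u, v) = r_uv · N̂ = 3/sqrt(9*u^2 + 9*v^2 + 1),
  N(u, v) = r_vv · N̂ = 0.
Evaluating at (u, v) = (0, 2):
  L = 0, M = 3*sqrt(37)/37, N = 0.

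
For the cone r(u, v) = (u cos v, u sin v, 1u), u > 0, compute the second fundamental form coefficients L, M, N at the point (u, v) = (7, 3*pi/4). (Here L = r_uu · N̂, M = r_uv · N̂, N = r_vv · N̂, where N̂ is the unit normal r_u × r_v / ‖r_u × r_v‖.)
L = 0;  M = 0;  N = 7*sqrt(2)/2

Compute the unit normal N̂(u, v) = (-sqrt(2)*u*cos(v)/(2*Abs(u)), -sqrt(2)*u*sin(v)/(2*Abs(u)), sqrt(2)*u/(2*Abs(u))), and the second partials r_uu, r_uv, r_vv. Take dot products:
  L(u, v) = r_uu · N̂ = 0,
  M(u, v) = r_uv · N̂ = 0,
  N(u, v) = r_vv · N̂ = sqrt(2)*u^2/(2*Abs(u)).
Evaluating at (u, v) = (7, 3*pi/4):
  L = 0, M = 0, N = 7*sqrt(2)/2.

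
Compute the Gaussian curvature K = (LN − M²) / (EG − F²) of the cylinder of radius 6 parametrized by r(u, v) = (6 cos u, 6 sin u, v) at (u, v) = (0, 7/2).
K = 0

Coefficients of the first fundamental form: E = 36, F = 0, G = 1.
Coefficients of the second fundamental form: L = -6, M = 0, N = 0.
Assemble K = (LN − M²)/(EG − F²) = 0. At (u, v) = (0, 7/2): K = 0.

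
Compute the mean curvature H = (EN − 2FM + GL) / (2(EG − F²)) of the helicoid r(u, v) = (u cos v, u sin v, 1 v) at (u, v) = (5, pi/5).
H = 0

With E = 1, F = 0, G = u^2 + 1, L = 0, M = -1/sqrt(u^2 + 1), N = 0, assemble
  H = (EN − 2FM + GL) / (2(EG − F²)) = 0.
At (u, v) = (5, pi/5): H = 0.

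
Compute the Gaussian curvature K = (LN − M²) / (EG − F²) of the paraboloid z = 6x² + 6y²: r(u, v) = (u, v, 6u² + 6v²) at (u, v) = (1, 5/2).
K = 144/1092025

Coefficients of the first fundamental form: E = 144*u^2 + 1, F = 144*u*v, G = 144*v^2 + 1.
Coefficients of the second fundamental form: L = 12/sqrt(144*u^2 + 144*v^2 + 1), M = 0, N = 12/sqrt(144*u^2 + 144*v^2 + 1).
Assemble K = (LN − M²)/(EG − F²) = 144/(20736*u^4 + 41472*u^2*v^2 + 288*u^2 + 20736*v^4 + 288*v^2 + 1). At (u, v) = (1, 5/2): K = 144/1092025.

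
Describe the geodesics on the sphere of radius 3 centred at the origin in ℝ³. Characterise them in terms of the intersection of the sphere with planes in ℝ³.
Geodesics on the sphere of radius 3 are great circles — circles of radius 3 obtained as the intersection of the sphere with planes through the origin (the centre of the sphere).

A curve α(t) of nonzero constant speed on the sphere of radius 3 is a geodesic iff its acceleration α̈ is everywhere normal to the surface, i.e. parallel to the radial vector α(t). Then d/dt(α × α̇) = α̇ × α̇ + α × α̈ = 0, so α × α̇ is a constant vector n ≠ 0 and α(t) · n = 0 for all t: α lies in the plane through the origin with normal n. The intersection of that plane with the sphere is a circle of radius 3 (a great circle). Conversely, a great circle traversed at constant speed has centripetal acceleration pointing at the origin, hence normal to the sphere, so every great circle is a geodesic.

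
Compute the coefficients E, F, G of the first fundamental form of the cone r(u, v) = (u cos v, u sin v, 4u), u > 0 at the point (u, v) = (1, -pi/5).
E = 17;  F = 0;  G = 1

Partials: r_u = (cos(v), sin(v), 4), r_v = (-u*sin(v), u*cos(v), 0). As functions of (u, v):
  E = r_u · r_u = 17,
  F = r_u · r_v = 0,
  G = r_v · r_v = u^2.
Evaluating at (u, v) = (1, -pi/5): E = 17, F = 0, G = 1.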